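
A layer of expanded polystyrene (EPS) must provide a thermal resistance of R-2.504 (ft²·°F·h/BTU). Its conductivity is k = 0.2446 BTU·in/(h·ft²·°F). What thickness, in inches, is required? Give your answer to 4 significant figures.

L = R × k = 2.504 × 0.2446 = 0.61248 in

0.6125 in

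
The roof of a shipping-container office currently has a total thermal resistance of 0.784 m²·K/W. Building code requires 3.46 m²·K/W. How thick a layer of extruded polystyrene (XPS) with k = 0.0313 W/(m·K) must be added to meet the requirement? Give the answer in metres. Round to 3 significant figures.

ΔR = 3.46 − 0.784 = 2.676 m²·K/W
L = ΔR × k = 2.676 × 0.0313 = 0.08376 m

0.0838 m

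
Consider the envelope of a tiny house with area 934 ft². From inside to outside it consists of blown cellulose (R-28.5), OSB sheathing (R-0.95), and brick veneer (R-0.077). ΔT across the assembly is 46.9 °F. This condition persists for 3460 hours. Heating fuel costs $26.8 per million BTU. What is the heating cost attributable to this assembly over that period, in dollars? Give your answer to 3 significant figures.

138 dollars

R_total = 28.5 + 0.95 + 0.077 = 29.53 ft²·°F·h/BTU
Q = 934 × 46.9 / 29.53 = 1484 BTU/h
E = 1484 × 3460 = 5133000 BTU
Cost = 5133000/10⁶ × 26.8 = $137.6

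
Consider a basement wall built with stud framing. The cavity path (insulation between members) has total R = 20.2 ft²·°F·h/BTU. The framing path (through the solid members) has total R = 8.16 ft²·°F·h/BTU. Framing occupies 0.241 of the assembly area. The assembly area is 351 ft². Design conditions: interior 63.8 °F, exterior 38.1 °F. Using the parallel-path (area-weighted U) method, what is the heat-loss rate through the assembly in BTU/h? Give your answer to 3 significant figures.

U_eff = 0.759/20.2 + 0.241/8.16 = 0.03757 + 0.02953 = 0.06711
R_eff = 1/U_eff = 14.9 ft²·°F·h/BTU
Q = 351 × (63.8 − 38.1) / 14.9 = 605.4 BTU/h

605 BTU/h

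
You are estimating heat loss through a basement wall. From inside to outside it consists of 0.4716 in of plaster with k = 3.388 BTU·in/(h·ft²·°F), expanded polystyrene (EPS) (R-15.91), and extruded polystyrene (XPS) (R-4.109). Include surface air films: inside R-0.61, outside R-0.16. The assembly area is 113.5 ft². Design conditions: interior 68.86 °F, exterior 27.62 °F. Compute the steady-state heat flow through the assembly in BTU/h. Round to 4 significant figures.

0.4716/3.388 = 0.1392
R_total = 0.61 + 0.1392 + 15.91 + 4.109 + 0.16 = 20.928 ft²·°F·h/BTU
Q = A·ΔT/R = 113.5 × (68.86 − 27.62) / 20.928 = 223.66 BTU/h

223.7 BTU/h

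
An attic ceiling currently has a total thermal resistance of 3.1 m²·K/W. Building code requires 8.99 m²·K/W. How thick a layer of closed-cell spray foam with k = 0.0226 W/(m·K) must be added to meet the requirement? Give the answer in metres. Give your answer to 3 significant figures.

ΔR = 8.99 − 3.1 = 5.89 m²·K/W
L = ΔR × k = 5.89 × 0.0226 = 0.1331 m

0.133 m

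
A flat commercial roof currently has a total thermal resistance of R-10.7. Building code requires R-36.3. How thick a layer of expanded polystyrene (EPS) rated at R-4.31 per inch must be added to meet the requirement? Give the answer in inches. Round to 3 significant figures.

ΔR = 36.3 − 10.7 = 25.6 ft²·°F·h/BTU
L = ΔR / (R/in) = 25.6/4.31 = 5.94 in

5.94 in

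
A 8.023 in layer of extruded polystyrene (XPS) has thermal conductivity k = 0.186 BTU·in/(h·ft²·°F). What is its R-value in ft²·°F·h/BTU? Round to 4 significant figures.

43.13 ft²·°F·h/BTU

R = L/k = 8.023/0.186 = 43.134 ft²·°F·h/BTU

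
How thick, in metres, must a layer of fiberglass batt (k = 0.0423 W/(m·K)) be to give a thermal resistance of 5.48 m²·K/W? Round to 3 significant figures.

L = R·k = 5.48 × 0.0423 = 0.2318 m

0.232 m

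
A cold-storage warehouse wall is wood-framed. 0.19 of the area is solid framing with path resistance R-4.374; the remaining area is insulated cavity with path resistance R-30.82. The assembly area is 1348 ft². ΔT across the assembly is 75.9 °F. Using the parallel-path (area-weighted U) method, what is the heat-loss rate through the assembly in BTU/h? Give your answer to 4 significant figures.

U_eff = 0.81/30.82 + 0.19/4.374 = 0.026282 + 0.043439 = 0.06972
R_eff = 1/U_eff = 14.343 ft²·°F·h/BTU
Q = 1348 × 75.9 / 14.343 = 7133.3 BTU/h

7133 BTU/h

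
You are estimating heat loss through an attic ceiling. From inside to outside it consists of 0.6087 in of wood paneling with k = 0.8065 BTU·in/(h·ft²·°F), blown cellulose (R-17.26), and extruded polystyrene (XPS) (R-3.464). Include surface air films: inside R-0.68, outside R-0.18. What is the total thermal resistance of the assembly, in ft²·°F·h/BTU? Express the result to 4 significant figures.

0.6087/0.8065 = 0.75474
R_total = 0.68 + 0.75474 + 17.26 + 3.464 + 0.18 = 22.339 ft²·°F·h/BTU

22.34 ft²·°F·h/BTU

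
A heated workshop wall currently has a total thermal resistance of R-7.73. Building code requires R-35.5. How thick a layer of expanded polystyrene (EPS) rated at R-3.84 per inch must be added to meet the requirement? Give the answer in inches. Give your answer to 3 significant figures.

7.23 in

ΔR = 35.5 − 7.73 = 27.77 ft²·°F·h/BTU
L = ΔR / (R/in) = 27.77/3.84 = 7.232 in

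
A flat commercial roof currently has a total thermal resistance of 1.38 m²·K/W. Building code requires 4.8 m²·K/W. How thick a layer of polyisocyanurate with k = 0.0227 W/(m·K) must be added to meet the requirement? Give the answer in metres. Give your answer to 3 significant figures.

ΔR = 4.8 − 1.38 = 3.42 m²·K/W
L = ΔR × k = 3.42 × 0.0227 = 0.07763 m

0.0776 m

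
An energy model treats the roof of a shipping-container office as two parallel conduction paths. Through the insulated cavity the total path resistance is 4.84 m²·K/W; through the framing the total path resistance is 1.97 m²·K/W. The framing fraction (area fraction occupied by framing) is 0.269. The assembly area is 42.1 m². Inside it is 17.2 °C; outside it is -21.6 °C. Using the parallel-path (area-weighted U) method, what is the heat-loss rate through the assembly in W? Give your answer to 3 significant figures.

U_eff = 0.731/4.84 + 0.269/1.97 = 0.151 + 0.1365 = 0.2876
R_eff = 1/U_eff = 3.477 m²·K/W
Q = 42.1 × (17.2 − (-21.6)) / 3.477 = 469.8 W

470 W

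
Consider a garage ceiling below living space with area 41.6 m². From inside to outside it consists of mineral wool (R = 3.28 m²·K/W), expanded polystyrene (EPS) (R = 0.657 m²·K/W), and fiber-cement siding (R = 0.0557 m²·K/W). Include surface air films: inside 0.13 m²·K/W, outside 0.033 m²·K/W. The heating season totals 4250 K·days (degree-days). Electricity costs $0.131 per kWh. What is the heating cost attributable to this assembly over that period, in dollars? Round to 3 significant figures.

134 dollars

R_total = 0.13 + 3.28 + 0.657 + 0.0557 + 0.033 = 4.156 m²·K/W
E = A × HDD × 24 / R / 1000 = 41.6 × 4250 × 24 / 4.156 / 1000 = 1021 kWh
Cost = 1021 × 0.131 = $133.8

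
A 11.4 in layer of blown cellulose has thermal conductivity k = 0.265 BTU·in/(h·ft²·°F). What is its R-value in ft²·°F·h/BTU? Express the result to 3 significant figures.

43.0 ft²·°F·h/BTU

R = L/k = 11.4/0.265 = 43.02 ft²·°F·h/BTU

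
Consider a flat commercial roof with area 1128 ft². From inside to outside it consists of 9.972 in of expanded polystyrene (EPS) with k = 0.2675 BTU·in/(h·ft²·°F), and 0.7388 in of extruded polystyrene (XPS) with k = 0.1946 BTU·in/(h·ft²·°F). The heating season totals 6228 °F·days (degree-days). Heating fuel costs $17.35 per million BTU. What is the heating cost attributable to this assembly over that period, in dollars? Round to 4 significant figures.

71.22 dollars

9.972/0.2675 = 37.279
0.7388/0.1946 = 3.7965
R_total = 37.279 + 3.7965 = 41.075 ft²·°F·h/BTU
E = A × HDD × 24 / R = 1128 × 6228 × 24 / 41.075 = 4104800 BTU
Cost = 4104800/10⁶ × 17.35 = $71.218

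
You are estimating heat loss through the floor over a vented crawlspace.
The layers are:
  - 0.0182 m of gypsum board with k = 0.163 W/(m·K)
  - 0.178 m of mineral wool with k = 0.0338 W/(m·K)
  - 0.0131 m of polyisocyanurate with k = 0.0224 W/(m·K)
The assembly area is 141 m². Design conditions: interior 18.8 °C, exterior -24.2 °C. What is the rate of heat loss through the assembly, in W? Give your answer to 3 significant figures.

1020 W

0.0182/0.163 = 0.1117
0.178/0.0338 = 5.266
0.0131/0.0224 = 0.5848
R_total = 0.1117 + 5.266 + 0.5848 = 5.963 m²·K/W
Q = A·ΔT/R = 141 × (18.8 − (-24.2)) / 5.963 = 1017 W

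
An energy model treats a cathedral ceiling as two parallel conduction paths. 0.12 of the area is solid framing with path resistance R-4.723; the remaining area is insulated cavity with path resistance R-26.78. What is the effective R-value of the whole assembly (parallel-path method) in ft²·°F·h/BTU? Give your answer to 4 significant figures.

U_eff = 0.88/26.78 + 0.12/4.723 = 0.03286 + 0.025408 = 0.058268
R_eff = 1/U_eff = 17.162 ft²·°F·h/BTU

17.16 ft²·°F·h/BTU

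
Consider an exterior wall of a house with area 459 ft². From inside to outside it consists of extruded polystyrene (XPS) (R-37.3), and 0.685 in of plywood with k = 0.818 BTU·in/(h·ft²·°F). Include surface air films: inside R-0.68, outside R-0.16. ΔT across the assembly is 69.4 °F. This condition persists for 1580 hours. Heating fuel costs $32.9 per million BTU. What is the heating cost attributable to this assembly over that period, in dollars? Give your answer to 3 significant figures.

42.5 dollars

0.685/0.818 = 0.8374
R_total = 0.68 + 37.3 + 0.8374 + 0.16 = 38.98 ft²·°F·h/BTU
Q = 459 × 69.4 / 38.98 = 817.3 BTU/h
E = 817.3 × 1580 = 1291000 BTU
Cost = 1291000/10⁶ × 32.9 = $42.48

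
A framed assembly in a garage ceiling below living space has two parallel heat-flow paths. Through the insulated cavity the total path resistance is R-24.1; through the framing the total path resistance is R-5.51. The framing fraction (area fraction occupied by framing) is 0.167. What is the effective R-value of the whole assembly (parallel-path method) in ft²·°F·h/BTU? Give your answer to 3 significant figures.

U_eff = 0.833/24.1 + 0.167/5.51 = 0.03456 + 0.03031 = 0.06487
R_eff = 1/U_eff = 15.41 ft²·°F·h/BTU

15.4 ft²·°F·h/BTU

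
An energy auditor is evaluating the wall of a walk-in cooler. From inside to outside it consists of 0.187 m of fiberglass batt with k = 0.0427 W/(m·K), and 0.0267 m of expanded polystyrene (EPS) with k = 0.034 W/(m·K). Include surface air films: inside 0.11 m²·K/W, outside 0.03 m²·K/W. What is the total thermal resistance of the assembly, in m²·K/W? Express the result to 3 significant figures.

5.30 m²·K/W

0.187/0.0427 = 4.379
0.0267/0.034 = 0.7853
R_total = 0.11 + 4.379 + 0.7853 + 0.03 = 5.305 m²·K/W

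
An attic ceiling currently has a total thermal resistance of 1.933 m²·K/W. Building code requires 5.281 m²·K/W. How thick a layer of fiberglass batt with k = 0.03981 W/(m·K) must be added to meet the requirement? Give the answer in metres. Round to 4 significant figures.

ΔR = 5.281 − 1.933 = 3.348 m²·K/W
L = ΔR × k = 3.348 × 0.03981 = 0.13328 m

0.1333 m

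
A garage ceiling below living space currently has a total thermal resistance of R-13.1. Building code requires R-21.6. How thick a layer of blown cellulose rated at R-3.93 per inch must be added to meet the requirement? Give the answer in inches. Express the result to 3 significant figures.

ΔR = 21.6 − 13.1 = 8.5 ft²·°F·h/BTU
L = ΔR / (R/in) = 8.5/3.93 = 2.163 in

2.16 in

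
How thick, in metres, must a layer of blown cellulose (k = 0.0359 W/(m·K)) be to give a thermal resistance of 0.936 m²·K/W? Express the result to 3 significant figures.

0.0336 m

L = R·k = 0.936 × 0.0359 = 0.0336 m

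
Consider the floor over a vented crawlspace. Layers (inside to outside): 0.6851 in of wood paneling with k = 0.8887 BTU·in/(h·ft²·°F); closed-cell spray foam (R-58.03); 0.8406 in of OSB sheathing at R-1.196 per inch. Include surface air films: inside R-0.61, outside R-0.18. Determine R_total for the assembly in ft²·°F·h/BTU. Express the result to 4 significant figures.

0.6851/0.8887 = 0.7709
0.8406 × 1.196 = 1.0054
R_total = 0.61 + 0.7709 + 58.03 + 1.0054 + 0.18 = 60.596 ft²·°F·h/BTU

60.60 ft²·°F·h/BTU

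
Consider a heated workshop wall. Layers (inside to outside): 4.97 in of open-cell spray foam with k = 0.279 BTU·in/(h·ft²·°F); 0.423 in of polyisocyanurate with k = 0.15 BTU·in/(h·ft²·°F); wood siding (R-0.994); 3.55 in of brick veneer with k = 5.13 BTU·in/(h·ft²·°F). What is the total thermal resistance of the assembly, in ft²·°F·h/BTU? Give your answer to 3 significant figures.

4.97/0.279 = 17.81
0.423/0.15 = 2.82
3.55/5.13 = 0.692
R_total = 17.81 + 2.82 + 0.994 + 0.692 = 22.32 ft²·°F·h/BTU

22.3 ft²·°F·h/BTU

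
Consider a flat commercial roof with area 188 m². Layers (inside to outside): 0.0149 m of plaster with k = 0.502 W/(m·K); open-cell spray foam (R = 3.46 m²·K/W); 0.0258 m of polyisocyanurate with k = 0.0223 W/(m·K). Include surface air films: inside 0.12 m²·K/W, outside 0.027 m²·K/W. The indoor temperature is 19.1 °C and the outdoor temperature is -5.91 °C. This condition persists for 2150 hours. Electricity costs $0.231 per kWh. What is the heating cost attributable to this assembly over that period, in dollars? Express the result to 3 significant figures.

0.0149/0.502 = 0.02968
0.0258/0.0223 = 1.157
R_total = 0.12 + 0.02968 + 3.46 + 1.157 + 0.027 = 4.794 m²·K/W
Q = 188 × (19.1 − (-5.91)) / 4.794 = 980.9 W
E = 980.9 W × 2150 h / 1000 = 2109 kWh
Cost = 2109 × 0.231 = $487.1

487 dollars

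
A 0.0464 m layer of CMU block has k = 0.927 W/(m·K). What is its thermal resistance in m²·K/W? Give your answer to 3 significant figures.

R = L/k = 0.0464/0.927 = 0.05005 m²·K/W

0.0501 m²·K/W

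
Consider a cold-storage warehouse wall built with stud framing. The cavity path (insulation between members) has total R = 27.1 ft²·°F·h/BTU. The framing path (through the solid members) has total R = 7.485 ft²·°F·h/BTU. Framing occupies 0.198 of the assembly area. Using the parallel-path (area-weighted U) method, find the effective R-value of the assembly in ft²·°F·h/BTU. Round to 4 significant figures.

17.84 ft²·°F·h/BTU

U_eff = 0.802/27.1 + 0.198/7.485 = 0.029594 + 0.026453 = 0.056047
R_eff = 1/U_eff = 17.842 ft²·°F·h/BTU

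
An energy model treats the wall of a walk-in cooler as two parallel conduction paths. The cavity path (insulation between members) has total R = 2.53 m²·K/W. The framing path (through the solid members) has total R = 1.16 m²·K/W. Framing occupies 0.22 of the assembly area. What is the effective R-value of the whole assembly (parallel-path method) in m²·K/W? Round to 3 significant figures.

2.01 m²·K/W

U_eff = 0.78/2.53 + 0.22/1.16 = 0.3083 + 0.1897 = 0.498
R_eff = 1/U_eff = 2.008 m²·K/W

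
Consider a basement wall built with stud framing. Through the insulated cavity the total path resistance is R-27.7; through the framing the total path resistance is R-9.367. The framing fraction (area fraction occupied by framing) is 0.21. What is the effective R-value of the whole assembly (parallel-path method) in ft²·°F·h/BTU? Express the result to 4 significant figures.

U_eff = 0.79/27.7 + 0.21/9.367 = 0.02852 + 0.022419 = 0.050939
R_eff = 1/U_eff = 19.631 ft²·°F·h/BTU

19.63 ft²·°F·h/BTU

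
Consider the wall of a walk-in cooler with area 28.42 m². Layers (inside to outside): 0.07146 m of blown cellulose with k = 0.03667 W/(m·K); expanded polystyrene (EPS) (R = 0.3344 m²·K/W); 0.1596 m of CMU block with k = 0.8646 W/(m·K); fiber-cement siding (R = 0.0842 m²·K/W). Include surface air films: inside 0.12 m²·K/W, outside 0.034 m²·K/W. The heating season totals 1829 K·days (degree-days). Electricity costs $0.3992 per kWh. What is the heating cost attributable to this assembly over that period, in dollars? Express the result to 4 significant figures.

184.0 dollars

0.07146/0.03667 = 1.9487
0.1596/0.8646 = 0.18459
R_total = 0.12 + 1.9487 + 0.3344 + 0.18459 + 0.0842 + 0.034 = 2.7059 m²·K/W
E = A × HDD × 24 / R / 1000 = 28.42 × 1829 × 24 / 2.7059 / 1000 = 461.03 kWh
Cost = 461.03 × 0.3992 = $184.04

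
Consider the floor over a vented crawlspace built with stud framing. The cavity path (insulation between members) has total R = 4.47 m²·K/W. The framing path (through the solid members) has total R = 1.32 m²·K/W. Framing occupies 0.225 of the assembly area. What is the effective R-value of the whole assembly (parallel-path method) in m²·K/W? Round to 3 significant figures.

2.91 m²·K/W

U_eff = 0.775/4.47 + 0.225/1.32 = 0.1734 + 0.1705 = 0.3438
R_eff = 1/U_eff = 2.908 m²·K/W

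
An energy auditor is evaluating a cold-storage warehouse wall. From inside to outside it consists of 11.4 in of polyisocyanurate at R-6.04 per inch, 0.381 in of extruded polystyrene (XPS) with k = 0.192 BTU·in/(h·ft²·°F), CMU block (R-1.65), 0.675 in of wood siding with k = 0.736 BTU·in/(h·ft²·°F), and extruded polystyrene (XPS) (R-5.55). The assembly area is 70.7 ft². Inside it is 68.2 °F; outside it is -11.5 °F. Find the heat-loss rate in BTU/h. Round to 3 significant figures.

71.4 BTU/h

11.4 × 6.04 = 68.86
0.381/0.192 = 1.984
0.675/0.736 = 0.9171
R_total = 68.86 + 1.984 + 1.65 + 0.9171 + 5.55 = 78.96 ft²·°F·h/BTU
Q = A·ΔT/R = 70.7 × (68.2 − (-11.5)) / 78.96 = 71.36 BTU/h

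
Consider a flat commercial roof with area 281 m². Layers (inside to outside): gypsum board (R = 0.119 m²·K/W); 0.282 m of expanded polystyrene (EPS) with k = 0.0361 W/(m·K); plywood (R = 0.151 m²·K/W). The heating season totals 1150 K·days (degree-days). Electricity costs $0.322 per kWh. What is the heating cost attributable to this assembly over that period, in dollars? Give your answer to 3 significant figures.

309 dollars

0.282/0.0361 = 7.812
R_total = 0.119 + 7.812 + 0.151 = 8.082 m²·K/W
E = A × HDD × 24 / R / 1000 = 281 × 1150 × 24 / 8.082 / 1000 = 959.7 kWh
Cost = 959.7 × 0.322 = $309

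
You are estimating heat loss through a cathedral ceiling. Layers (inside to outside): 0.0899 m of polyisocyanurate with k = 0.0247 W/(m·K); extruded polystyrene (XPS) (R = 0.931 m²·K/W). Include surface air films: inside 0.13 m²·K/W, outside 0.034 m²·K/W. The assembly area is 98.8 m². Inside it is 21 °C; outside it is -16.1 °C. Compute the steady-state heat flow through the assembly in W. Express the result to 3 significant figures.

0.0899/0.0247 = 3.64
R_total = 0.13 + 3.64 + 0.931 + 0.034 = 4.735 m²·K/W
Q = A·ΔT/R = 98.8 × (21 − (-16.1)) / 4.735 = 774.2 W

774 W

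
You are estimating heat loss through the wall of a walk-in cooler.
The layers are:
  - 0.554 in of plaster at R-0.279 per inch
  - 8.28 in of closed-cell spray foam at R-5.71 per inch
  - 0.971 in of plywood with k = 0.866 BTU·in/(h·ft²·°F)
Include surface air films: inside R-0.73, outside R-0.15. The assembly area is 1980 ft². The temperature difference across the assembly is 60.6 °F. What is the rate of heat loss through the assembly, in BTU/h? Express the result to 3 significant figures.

2430 BTU/h

0.554 × 0.279 = 0.1546
8.28 × 5.71 = 47.28
0.971/0.866 = 1.121
R_total = 0.73 + 0.1546 + 47.28 + 1.121 + 0.15 = 49.43 ft²·°F·h/BTU
Q = A·ΔT/R = 1980 × 60.6 / 49.43 = 2427 BTU/h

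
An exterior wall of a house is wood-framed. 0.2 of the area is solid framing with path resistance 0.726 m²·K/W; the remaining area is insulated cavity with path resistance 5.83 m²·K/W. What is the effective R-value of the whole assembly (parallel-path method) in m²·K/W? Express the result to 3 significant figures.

2.42 m²·K/W

U_eff = 0.8/5.83 + 0.2/0.726 = 0.1372 + 0.2755 = 0.4127
R_eff = 1/U_eff = 2.423 m²·K/W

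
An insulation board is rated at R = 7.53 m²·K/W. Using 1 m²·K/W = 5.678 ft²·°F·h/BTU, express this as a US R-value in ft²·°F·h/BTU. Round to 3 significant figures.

42.8 ft²·°F·h/BTU

R_US = 7.53 × 5.678 = 42.76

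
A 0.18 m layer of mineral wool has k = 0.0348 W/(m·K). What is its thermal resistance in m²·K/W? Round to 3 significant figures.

5.17 m²·K/W

R = L/k = 0.18/0.0348 = 5.172 m²·K/W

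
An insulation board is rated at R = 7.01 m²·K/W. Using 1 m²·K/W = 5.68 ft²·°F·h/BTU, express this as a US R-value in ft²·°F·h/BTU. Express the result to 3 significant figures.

R_US = 7.01 × 5.68 = 39.82

39.8 ft²·°F·h/BTU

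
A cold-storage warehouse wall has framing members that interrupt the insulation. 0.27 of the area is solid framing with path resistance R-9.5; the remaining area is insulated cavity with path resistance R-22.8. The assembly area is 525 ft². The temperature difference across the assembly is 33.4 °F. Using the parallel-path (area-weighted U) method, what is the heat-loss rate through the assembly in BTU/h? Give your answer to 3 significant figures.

1060 BTU/h

U_eff = 0.73/22.8 + 0.27/9.5 = 0.03202 + 0.02842 = 0.06044
R_eff = 1/U_eff = 16.55 ft²·°F·h/BTU
Q = 525 × 33.4 / 16.55 = 1060 BTU/h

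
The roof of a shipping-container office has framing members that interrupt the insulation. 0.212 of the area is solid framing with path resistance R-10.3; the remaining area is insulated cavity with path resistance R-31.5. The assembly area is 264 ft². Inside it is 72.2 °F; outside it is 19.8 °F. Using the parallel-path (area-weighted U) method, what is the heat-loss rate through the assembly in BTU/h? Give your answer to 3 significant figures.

631 BTU/h

U_eff = 0.788/31.5 + 0.212/10.3 = 0.02502 + 0.02058 = 0.0456
R_eff = 1/U_eff = 21.93 ft²·°F·h/BTU
Q = 264 × (72.2 − 19.8) / 21.93 = 630.8 BTU/h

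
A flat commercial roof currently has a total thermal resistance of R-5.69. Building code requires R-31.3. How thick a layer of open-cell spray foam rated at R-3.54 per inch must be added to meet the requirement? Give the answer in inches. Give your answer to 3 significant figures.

ΔR = 31.3 − 5.69 = 25.61 ft²·°F·h/BTU
L = ΔR / (R/in) = 25.61/3.54 = 7.234 in

7.23 in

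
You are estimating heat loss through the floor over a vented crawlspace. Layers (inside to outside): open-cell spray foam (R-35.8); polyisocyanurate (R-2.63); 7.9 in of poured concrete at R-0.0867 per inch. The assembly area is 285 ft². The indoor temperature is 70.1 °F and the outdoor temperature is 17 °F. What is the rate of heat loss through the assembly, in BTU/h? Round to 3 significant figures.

7.9 × 0.0867 = 0.6849
R_total = 35.8 + 2.63 + 0.6849 = 39.11 ft²·°F·h/BTU
Q = A·ΔT/R = 285 × (70.1 − 17) / 39.11 = 386.9 BTU/h

387 BTU/h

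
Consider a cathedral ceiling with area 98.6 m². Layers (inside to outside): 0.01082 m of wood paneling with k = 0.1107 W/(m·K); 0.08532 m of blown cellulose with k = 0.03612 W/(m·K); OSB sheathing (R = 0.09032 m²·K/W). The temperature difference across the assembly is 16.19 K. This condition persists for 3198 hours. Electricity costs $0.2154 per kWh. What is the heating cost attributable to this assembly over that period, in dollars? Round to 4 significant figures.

0.01082/0.1107 = 0.097742
0.08532/0.03612 = 2.3621
R_total = 0.097742 + 2.3621 + 0.09032 = 2.5502 m²·K/W
Q = 98.6 × 16.19 / 2.5502 = 625.97 W
E = 625.97 W × 3198 h / 1000 = 2001.8 kWh
Cost = 2001.8 × 0.2154 = $431.2

431.2 dollars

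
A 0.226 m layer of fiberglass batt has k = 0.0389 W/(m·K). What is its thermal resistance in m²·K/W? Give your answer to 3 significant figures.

R = L/k = 0.226/0.0389 = 5.81 m²·K/W

5.81 m²·K/W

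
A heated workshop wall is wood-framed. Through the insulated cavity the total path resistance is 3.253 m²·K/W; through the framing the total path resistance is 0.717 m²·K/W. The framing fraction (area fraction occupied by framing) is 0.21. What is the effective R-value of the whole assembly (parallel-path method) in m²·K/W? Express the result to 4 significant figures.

1.867 m²·K/W

U_eff = 0.79/3.253 + 0.21/0.717 = 0.24285 + 0.29289 = 0.53574
R_eff = 1/U_eff = 1.8666 m²·K/W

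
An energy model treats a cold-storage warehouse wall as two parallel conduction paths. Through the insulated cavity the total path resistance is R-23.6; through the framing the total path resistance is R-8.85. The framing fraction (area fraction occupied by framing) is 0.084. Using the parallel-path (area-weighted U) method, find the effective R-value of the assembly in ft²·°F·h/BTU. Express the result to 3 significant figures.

U_eff = 0.916/23.6 + 0.084/8.85 = 0.03881 + 0.009492 = 0.04831
R_eff = 1/U_eff = 20.7 ft²·°F·h/BTU

20.7 ft²·°F·h/BTU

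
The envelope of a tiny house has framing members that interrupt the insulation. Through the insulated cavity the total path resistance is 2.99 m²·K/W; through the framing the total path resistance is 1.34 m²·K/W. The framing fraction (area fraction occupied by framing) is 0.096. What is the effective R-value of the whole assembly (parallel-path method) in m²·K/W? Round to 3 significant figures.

U_eff = 0.904/2.99 + 0.096/1.34 = 0.3023 + 0.07164 = 0.374
R_eff = 1/U_eff = 2.674 m²·K/W

2.67 m²·K/W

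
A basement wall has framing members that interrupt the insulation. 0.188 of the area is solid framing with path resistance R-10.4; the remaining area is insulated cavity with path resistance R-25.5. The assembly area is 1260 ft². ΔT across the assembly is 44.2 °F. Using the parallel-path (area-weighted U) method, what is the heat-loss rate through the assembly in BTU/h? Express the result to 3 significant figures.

2780 BTU/h

U_eff = 0.812/25.5 + 0.188/10.4 = 0.03184 + 0.01808 = 0.04992
R_eff = 1/U_eff = 20.03 ft²·°F·h/BTU
Q = 1260 × 44.2 / 20.03 = 2780 BTU/h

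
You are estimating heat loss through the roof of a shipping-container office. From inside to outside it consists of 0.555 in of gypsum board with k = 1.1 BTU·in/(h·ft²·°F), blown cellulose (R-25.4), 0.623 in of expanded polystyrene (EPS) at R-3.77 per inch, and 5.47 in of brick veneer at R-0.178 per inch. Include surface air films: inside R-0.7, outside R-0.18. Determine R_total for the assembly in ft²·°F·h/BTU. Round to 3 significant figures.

0.555/1.1 = 0.5045
0.623 × 3.77 = 2.349
5.47 × 0.178 = 0.9737
R_total = 0.7 + 0.5045 + 25.4 + 2.349 + 0.9737 + 0.18 = 30.11 ft²·°F·h/BTU

30.1 ft²·°F·h/BTU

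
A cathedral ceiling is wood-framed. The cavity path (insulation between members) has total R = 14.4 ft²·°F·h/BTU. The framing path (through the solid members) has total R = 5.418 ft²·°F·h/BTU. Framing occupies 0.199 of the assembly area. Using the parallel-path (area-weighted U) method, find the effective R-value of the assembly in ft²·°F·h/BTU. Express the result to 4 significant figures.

10.83 ft²·°F·h/BTU

U_eff = 0.801/14.4 + 0.199/5.418 = 0.055625 + 0.036729 = 0.092354
R_eff = 1/U_eff = 10.828 ft²·°F·h/BTU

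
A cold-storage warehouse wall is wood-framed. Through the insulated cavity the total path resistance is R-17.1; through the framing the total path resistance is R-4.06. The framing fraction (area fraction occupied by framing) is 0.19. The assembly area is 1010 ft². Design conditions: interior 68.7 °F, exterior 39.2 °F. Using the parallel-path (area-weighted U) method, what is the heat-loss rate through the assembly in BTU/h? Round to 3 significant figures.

U_eff = 0.81/17.1 + 0.19/4.06 = 0.04737 + 0.0468 = 0.09417
R_eff = 1/U_eff = 10.62 ft²·°F·h/BTU
Q = 1010 × (68.7 − 39.2) / 10.62 = 2806 BTU/h

2810 BTU/h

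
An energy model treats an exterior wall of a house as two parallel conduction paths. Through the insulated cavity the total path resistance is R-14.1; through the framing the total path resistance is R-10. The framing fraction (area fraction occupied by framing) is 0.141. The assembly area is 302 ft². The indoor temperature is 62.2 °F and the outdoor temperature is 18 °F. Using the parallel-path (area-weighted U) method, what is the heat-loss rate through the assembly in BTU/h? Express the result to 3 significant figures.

U_eff = 0.859/14.1 + 0.141/10 = 0.06092 + 0.0141 = 0.07502
R_eff = 1/U_eff = 13.33 ft²·°F·h/BTU
Q = 302 × (62.2 − 18) / 13.33 = 1001 BTU/h

1000 BTU/h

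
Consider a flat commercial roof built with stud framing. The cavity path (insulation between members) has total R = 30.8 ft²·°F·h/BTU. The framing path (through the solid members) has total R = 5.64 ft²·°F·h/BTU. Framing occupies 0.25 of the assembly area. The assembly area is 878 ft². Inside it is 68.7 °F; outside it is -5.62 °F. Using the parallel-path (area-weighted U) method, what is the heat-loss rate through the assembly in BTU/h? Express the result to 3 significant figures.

U_eff = 0.75/30.8 + 0.25/5.64 = 0.02435 + 0.04433 = 0.06868
R_eff = 1/U_eff = 14.56 ft²·°F·h/BTU
Q = 878 × (68.7 − (-5.62)) / 14.56 = 4481 BTU/h

4480 BTU/h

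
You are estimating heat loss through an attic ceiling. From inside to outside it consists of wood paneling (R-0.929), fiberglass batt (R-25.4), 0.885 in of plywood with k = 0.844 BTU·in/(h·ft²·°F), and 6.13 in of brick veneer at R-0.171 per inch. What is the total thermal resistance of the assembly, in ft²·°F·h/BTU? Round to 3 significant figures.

28.4 ft²·°F·h/BTU

0.885/0.844 = 1.049
6.13 × 0.171 = 1.048
R_total = 0.929 + 25.4 + 1.049 + 1.048 = 28.43 ft²·°F·h/BTU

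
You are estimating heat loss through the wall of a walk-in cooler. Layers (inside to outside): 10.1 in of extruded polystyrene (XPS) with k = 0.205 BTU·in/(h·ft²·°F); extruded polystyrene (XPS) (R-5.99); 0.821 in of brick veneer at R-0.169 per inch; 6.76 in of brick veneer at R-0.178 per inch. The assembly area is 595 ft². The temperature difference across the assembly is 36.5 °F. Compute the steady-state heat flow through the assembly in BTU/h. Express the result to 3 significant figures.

384 BTU/h

10.1/0.205 = 49.27
0.821 × 0.169 = 0.1387
6.76 × 0.178 = 1.203
R_total = 49.27 + 5.99 + 0.1387 + 1.203 = 56.6 ft²·°F·h/BTU
Q = A·ΔT/R = 595 × 36.5 / 56.6 = 383.7 BTU/h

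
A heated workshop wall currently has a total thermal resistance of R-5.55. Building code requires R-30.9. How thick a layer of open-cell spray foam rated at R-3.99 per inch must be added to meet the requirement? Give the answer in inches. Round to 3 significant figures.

ΔR = 30.9 − 5.55 = 25.35 ft²·°F·h/BTU
L = ΔR / (R/in) = 25.35/3.99 = 6.353 in

6.35 in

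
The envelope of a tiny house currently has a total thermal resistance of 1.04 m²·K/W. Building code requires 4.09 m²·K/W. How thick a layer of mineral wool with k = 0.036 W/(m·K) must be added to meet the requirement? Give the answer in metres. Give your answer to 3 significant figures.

0.110 m

ΔR = 4.09 − 1.04 = 3.05 m²·K/W
L = ΔR × k = 3.05 × 0.036 = 0.1098 m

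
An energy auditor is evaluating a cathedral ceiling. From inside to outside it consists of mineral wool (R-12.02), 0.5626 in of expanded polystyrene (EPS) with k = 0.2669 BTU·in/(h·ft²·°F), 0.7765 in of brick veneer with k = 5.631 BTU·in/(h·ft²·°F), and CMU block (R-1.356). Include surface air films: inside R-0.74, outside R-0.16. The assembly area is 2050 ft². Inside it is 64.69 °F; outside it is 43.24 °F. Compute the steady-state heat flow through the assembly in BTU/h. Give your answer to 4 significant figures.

0.5626/0.2669 = 2.1079
0.7765/5.631 = 0.1379
R_total = 0.74 + 12.02 + 2.1079 + 0.1379 + 1.356 + 0.16 = 16.522 ft²·°F·h/BTU
Q = A·ΔT/R = 2050 × (64.69 − 43.24) / 16.522 = 2661.5 BTU/h

2661 BTU/h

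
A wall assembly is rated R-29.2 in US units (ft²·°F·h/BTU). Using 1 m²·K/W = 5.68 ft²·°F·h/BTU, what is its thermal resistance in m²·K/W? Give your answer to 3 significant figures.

5.14 m²·K/W

R_SI = 29.2/5.68 = 5.141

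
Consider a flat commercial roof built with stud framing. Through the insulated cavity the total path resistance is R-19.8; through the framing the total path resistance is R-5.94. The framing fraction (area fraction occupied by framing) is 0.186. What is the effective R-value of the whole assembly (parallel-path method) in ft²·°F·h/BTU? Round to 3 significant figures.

U_eff = 0.814/19.8 + 0.186/5.94 = 0.04111 + 0.03131 = 0.07242
R_eff = 1/U_eff = 13.81 ft²·°F·h/BTU

13.8 ft²·°F·h/BTU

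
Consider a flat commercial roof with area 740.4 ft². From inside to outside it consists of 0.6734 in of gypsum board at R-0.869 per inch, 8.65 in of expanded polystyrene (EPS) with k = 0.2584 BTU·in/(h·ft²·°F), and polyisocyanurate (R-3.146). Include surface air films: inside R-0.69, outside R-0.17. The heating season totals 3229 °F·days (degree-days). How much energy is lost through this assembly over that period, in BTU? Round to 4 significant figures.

1507000 BTU

0.6734 × 0.869 = 0.58518
8.65/0.2584 = 33.475
R_total = 0.69 + 0.58518 + 33.475 + 3.146 + 0.17 = 38.066 ft²·°F·h/BTU
E = A × HDD × 24 / R = 740.4 × 3229 × 24 / 38.066 = 1507300 BTU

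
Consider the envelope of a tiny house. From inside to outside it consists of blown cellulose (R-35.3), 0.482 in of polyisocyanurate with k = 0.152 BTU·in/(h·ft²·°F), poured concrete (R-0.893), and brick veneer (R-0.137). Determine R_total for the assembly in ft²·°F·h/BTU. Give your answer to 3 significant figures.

39.5 ft²·°F·h/BTU

0.482/0.152 = 3.171
R_total = 35.3 + 3.171 + 0.893 + 0.137 = 39.5 ft²·°F·h/BTU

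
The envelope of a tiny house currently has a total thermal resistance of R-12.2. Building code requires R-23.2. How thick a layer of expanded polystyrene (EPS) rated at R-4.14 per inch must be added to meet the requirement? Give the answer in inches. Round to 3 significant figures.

ΔR = 23.2 − 12.2 = 11 ft²·°F·h/BTU
L = ΔR / (R/in) = 11/4.14 = 2.657 in

2.66 in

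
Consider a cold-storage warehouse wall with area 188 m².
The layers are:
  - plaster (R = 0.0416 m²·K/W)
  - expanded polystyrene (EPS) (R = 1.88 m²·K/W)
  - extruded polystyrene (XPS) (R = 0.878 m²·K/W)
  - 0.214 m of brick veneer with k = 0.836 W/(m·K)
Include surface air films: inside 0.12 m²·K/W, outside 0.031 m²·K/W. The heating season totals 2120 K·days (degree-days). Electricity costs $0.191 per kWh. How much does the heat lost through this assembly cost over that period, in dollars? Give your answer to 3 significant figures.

0.214/0.836 = 0.256
R_total = 0.12 + 0.0416 + 1.88 + 0.878 + 0.256 + 0.031 = 3.207 m²·K/W
E = A × HDD × 24 / R / 1000 = 188 × 2120 × 24 / 3.207 / 1000 = 2983 kWh
Cost = 2983 × 0.191 = $569.8

570 dollars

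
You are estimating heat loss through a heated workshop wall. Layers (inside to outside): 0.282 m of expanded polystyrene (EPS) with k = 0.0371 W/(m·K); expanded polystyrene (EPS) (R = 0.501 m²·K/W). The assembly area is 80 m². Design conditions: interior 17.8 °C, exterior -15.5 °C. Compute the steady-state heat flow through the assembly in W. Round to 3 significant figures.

0.282/0.0371 = 7.601
R_total = 7.601 + 0.501 = 8.102 m²·K/W
Q = A·ΔT/R = 80 × (17.8 − (-15.5)) / 8.102 = 328.8 W

329 W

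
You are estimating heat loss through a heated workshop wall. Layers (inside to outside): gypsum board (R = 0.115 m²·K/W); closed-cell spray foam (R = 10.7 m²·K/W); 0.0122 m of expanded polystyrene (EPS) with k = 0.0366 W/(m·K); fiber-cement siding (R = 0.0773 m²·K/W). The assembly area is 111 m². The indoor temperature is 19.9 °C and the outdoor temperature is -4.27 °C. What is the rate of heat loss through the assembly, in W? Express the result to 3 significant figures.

239 W

0.0122/0.0366 = 0.3333
R_total = 0.115 + 10.7 + 0.3333 + 0.0773 = 11.23 m²·K/W
Q = A·ΔT/R = 111 × (19.9 − (-4.27)) / 11.23 = 239 W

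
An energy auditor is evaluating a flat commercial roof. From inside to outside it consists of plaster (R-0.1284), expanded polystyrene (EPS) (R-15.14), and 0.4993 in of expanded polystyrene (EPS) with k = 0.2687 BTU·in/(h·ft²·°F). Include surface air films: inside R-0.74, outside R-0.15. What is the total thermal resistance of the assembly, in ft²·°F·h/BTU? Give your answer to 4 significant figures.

18.02 ft²·°F·h/BTU

0.4993/0.2687 = 1.8582
R_total = 0.74 + 0.1284 + 15.14 + 1.8582 + 0.15 = 18.017 ft²·°F·h/BTU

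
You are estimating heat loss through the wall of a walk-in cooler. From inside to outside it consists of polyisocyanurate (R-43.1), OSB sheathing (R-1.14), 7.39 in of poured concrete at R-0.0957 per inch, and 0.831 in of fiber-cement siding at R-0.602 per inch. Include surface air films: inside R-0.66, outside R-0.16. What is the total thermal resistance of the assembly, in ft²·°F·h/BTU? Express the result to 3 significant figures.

7.39 × 0.0957 = 0.7072
0.831 × 0.602 = 0.5003
R_total = 0.66 + 43.1 + 1.14 + 0.7072 + 0.5003 + 0.16 = 46.27 ft²·°F·h/BTU

46.3 ft²·°F·h/BTU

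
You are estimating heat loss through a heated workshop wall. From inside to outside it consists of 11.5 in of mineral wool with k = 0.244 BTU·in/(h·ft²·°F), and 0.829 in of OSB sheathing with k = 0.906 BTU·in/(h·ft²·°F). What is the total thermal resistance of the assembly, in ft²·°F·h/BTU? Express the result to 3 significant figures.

11.5/0.244 = 47.13
0.829/0.906 = 0.915
R_total = 47.13 + 0.915 = 48.05 ft²·°F·h/BTU

48.0 ft²·°F·h/BTU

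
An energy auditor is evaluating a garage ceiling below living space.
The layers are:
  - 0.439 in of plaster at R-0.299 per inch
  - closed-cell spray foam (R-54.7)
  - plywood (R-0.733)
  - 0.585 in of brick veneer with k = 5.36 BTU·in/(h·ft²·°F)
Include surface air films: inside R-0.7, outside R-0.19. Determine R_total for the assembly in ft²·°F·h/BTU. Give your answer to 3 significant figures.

0.439 × 0.299 = 0.1313
0.585/5.36 = 0.1091
R_total = 0.7 + 0.1313 + 54.7 + 0.733 + 0.1091 + 0.19 = 56.56 ft²·°F·h/BTU

56.6 ft²·°F·h/BTU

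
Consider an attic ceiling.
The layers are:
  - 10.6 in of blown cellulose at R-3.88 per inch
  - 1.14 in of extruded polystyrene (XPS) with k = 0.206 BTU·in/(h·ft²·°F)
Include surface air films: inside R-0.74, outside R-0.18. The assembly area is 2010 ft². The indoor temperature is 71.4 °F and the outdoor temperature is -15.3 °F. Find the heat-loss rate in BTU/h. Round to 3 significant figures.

3660 BTU/h

10.6 × 3.88 = 41.13
1.14/0.206 = 5.534
R_total = 0.74 + 41.13 + 5.534 + 0.18 = 47.58 ft²·°F·h/BTU
Q = A·ΔT/R = 2010 × (71.4 − (-15.3)) / 47.58 = 3662 BTU/h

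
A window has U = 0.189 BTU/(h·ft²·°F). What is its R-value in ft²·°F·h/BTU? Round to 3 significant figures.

5.29 ft²·°F·h/BTU

R = 1/U = 1/0.189 = 5.291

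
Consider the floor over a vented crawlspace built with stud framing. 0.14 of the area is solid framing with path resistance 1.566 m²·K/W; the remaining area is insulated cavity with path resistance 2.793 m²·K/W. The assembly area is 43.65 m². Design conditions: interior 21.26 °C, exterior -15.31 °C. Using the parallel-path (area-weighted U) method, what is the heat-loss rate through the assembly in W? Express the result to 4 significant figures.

U_eff = 0.86/2.793 + 0.14/1.566 = 0.30791 + 0.0894 = 0.39731
R_eff = 1/U_eff = 2.5169 m²·K/W
Q = 43.65 × (21.26 − (-15.31)) / 2.5169 = 634.22 W

634.2 W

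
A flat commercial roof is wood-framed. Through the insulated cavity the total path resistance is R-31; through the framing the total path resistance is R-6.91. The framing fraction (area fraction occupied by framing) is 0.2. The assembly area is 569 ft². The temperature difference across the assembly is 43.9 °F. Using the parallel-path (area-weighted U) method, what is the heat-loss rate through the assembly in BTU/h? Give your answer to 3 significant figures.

1370 BTU/h

U_eff = 0.8/31 + 0.2/6.91 = 0.02581 + 0.02894 = 0.05475
R_eff = 1/U_eff = 18.26 ft²·°F·h/BTU
Q = 569 × 43.9 / 18.26 = 1368 BTU/h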